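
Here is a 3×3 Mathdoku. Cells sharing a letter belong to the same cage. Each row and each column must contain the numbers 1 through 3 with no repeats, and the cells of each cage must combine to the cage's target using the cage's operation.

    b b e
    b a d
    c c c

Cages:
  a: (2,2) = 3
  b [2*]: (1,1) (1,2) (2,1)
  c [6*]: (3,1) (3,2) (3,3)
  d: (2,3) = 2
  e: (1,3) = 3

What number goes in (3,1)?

3

Cage b has product 2, leaving (1,1) = 2.
Cage b has product 2, which forces (1,2) = 1.
Cage e is given, so (1,3) = 3.
The 3 cells of cage b must have product 2, leaving (2,1) = 1.
Cage a is a single given cell, leaving (2,2) = 3.
Cage d is a single given cell; hence (2,3) = 2.
Column 1 now contains 1, so (3,1) = 3.
Column 2 already has 3, leaving (3,2) = 2.
Column 3 now contains 2, leaving (3,3) = 1.
The full grid is 2 1 3 / 1 3 2 / 3 2 1.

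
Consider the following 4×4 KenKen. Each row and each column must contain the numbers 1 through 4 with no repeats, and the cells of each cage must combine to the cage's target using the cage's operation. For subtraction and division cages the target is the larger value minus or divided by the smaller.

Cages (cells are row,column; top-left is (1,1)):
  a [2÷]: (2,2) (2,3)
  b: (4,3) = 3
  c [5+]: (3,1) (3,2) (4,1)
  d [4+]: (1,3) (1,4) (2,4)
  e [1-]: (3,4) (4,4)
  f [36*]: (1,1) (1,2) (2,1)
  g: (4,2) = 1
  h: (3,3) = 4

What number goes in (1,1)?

4

Cage f needs product 36; hence (1,1) = 4.
Cage f needs product 36, leaving (1,2) = 3.
Cage d has sum 4; hence (1,3) = 1.
The 3 cells of cage d must have sum 4; hence (1,4) = 2.
Cage f has product 36; hence (2,1) = 3.
Cage d needs sum 4; hence (2,4) = 1.
Column 1 already has 3, which forces (3,1) = 1.
Row 3 now contains 1; hence (3,2) = 2.
H is a freebie; hence (3,3) = 4.
4 is placed in row 3; hence (3,4) = 3.
1 is placed in column 1; hence (4,1) = 2.
Cage g is given, so (4,2) = 1.
Cage b is a single given cell, which forces (4,3) = 3.
Column 4 now contains 3, which forces (4,4) = 4.
Column 2 now contains 2, so (2,2) = 4.
Column 3 now contains 4, which forces (2,3) = 2.
The full grid is 4 3 1 2 / 3 4 2 1 / 1 2 4 3 / 2 1 3 4.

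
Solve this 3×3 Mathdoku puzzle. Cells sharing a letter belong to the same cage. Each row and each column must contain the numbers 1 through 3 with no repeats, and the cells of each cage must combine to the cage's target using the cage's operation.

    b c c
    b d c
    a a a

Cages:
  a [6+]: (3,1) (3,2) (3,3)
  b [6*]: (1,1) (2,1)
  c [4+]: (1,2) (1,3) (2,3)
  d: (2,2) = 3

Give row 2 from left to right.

2 3 1

The 3 cells of cage c must have sum 4, so (1,2) = 1.
Cage c has sum 4, leaving (1,3) = 2.
D is a freebie; hence (2,2) = 3.
The 3 cells of cage c must have sum 4, so (2,3) = 1.
Column 2 now contains 3, which forces (3,2) = 2.
Column 3 now contains 1, leaving (3,3) = 3.
2 is placed in row 1, so (1,1) = 3.
Row 2 now contains 3, which forces (2,1) = 2.
Row 3 now contains 3; hence (3,1) = 1.
Filled in: 3 1 2 / 2 3 1 / 1 2 3.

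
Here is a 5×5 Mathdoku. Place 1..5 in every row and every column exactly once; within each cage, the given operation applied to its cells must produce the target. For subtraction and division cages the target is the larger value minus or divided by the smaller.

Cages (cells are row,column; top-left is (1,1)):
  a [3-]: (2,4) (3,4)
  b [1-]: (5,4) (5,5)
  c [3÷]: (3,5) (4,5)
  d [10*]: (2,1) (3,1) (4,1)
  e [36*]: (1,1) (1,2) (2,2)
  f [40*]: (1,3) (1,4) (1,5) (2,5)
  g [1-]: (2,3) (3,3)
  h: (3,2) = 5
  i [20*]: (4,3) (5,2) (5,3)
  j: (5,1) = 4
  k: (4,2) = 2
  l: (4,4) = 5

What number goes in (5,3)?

The 3 cells of cage e must have product 36, leaving (1,1) = 3.
Cage e needs product 36, so (1,2) = 4.
Cage e needs product 36, so (2,2) = 3.
H is a freebie; hence (3,2) = 5.
Cage k is given; hence (4,2) = 2.
L is a freebie; hence (4,4) = 5.
J is a freebie; hence (5,1) = 4.
Column 2 now contains 2, so (5,2) = 1.
1 is placed in row 5, so (5,3) = 5.
Cage f has product 40, which forces (1,5) = 5.
Cage d has product 10, leaving (2,1) = 5.
Cage f needs product 40, so (2,5) = 4.
Cage d has product 10, so (3,1) = 2.
5 is placed in row 4, which forces (4,1) = 1.
The 3 cells of cage i must have product 20, leaving (4,3) = 4.
Row 4 now contains 1, so (4,5) = 3.
3 is placed in column 5; hence (5,5) = 2.
Cage g needs two cells with difference 1; hence (2,3) = 2.
4 is placed in row 2, which forces (2,4) = 1.
The two cells of cage a must have difference 3, so (3,4) = 4.
3 is placed in column 5; hence (3,5) = 1.
Row 5 now contains 2, which forces (5,4) = 3.
Column 3 now contains 2, leaving (1,3) = 1.
Column 4 already has 1, which forces (1,4) = 2.
Row 3 now contains 1; hence (3,3) = 3.
The full grid is 3 4 1 2 5 / 5 3 2 1 4 / 2 5 3 4 1 / 1 2 4 5 3 / 4 1 5 3 2.

5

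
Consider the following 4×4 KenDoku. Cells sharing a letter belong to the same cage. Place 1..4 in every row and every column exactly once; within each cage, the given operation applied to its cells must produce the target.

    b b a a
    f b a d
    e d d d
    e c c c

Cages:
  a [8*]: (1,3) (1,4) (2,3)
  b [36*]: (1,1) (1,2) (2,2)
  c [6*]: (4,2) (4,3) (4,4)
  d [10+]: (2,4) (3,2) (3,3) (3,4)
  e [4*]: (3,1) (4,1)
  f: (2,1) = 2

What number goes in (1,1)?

Cage b has product 36; hence (1,1) = 3.
The 3 cells of cage b must have product 36, leaving (1,2) = 4.
Cage f is a single given cell, which forces (2,1) = 2.
The 3 cells of cage b must have product 36, which forces (2,2) = 3.
Cage a has product 8, which forces (2,3) = 4.
Row 2 already has 4, so (2,4) = 1.
Cage a has product 8, so (1,3) = 1.
Column 4 now contains 1; hence (1,4) = 2.
The 4 cells of cage d must have sum 10; hence (3,2) = 2.
Cage d needs sum 10, which forces (3,3) = 3.
Cage d has sum 10, which forces (3,4) = 4.
Column 2 now contains 2, which forces (4,2) = 1.
3 is placed in column 3, leaving (4,3) = 2.
Column 4 now contains 2, leaving (4,4) = 3.
Row 3 already has 4, leaving (3,1) = 1.
Row 4 now contains 1, leaving (4,1) = 4.
Filled in: 3 4 1 2 / 2 3 4 1 / 1 2 3 4 / 4 1 2 3.

3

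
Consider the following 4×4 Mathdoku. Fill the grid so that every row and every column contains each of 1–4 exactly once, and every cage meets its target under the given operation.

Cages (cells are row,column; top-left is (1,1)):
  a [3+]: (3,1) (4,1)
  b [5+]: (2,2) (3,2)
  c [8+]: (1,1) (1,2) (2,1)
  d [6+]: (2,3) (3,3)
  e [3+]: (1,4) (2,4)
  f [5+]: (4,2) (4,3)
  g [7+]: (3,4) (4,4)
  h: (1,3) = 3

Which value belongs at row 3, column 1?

1

Cage h is a single given cell, leaving (1,3) = 3.
Column 1 needs a 3, and only (2,1) is open for it.
Row 1 needs a 2, and only (1,4) is open for it.
2 is placed in column 4; hence (2,4) = 1.
In column 1, 4 can only go at (1,1), so (1,1) = 4.
Row 1 already has 4; hence (1,2) = 1.
Column 2 now contains 1, leaving (3,2) = 3.
Row 3 now contains 3, so (3,4) = 4.
Column 2 already has 3, so (4,2) = 4.
Column 4 now contains 4; hence (4,4) = 3.
Column 2 now contains 4, which forces (2,2) = 2.
Cage d's pair has sum 6; hence (2,3) = 4.
4 is placed in row 3, leaving (3,3) = 2.
Cage f's pair has sum 5, leaving (4,3) = 1.
Row 3 already has 2, leaving (3,1) = 1.
Row 4 already has 1, leaving (4,1) = 2.
Completed grid: 4 1 3 2 / 3 2 4 1 / 1 3 2 4 / 2 4 1 3.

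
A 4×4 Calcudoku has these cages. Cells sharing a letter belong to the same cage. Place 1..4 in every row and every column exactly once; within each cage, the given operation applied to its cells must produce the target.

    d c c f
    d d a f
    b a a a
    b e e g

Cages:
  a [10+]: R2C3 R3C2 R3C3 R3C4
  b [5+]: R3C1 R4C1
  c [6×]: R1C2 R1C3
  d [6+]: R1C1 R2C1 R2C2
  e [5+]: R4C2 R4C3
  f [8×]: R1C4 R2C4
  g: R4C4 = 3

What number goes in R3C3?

Cage g is a single given cell; hence R4C4 = 3.
The only place for 1 in row 1 is R1C1.
Cage b needs two cells with sum 5, so R3C1 = 3.
The two cells of cage b must have sum 5, leaving R4C1 = 2.
2 is placed in column 1; hence R2C1 = 4.
Cage d needs sum 6, so R2C2 = 1.
The 4 cells of cage a must have sum 10; hence R2C3 = 3.
4 is placed in row 2, which forces R2C4 = 2.
1 is placed in column 2, so R4C2 = 4.
Row 4 now contains 4; hence R4C3 = 1.
The two cells of cage c must have product 6, which forces R1C2 = 3.
3 is placed in column 3; hence R1C3 = 2.
2 is placed in column 4; hence R1C4 = 4.
4 is placed in column 2, so R3C2 = 2.
Cage a has sum 10, so R3C3 = 4.
The 4 cells of cage a must have sum 10, leaving R3C4 = 1.
Filled in: 1 3 2 4 / 4 1 3 2 / 3 2 4 1 / 2 4 1 3.

4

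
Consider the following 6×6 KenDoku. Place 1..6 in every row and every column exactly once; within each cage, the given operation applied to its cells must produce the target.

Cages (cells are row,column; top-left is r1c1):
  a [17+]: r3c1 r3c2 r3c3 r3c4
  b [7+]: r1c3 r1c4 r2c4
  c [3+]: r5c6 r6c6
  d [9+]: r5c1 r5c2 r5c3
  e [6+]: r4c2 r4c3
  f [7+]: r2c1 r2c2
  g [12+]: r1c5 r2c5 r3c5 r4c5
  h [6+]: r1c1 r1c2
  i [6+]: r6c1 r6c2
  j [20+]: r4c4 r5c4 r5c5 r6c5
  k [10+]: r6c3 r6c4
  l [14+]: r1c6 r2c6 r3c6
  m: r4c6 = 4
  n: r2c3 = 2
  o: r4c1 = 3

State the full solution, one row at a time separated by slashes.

N is a freebie, leaving r2c3 = 2.
Cage o is given, which forces r4c1 = 3.
Cage m is a single given cell; hence r4c6 = 4.
The only place for 1 in row 3 is r3c5.
In row 3, 3 can only go at r3c6, so r3c6 = 3.
In row 4, 2 can only go at r4c5, so r4c5 = 2.
The only place for 6 in row 4 is r4c4.
Cage k needs two cells with sum 10, so r6c3 = 6.
Column 4 already has 6, leaving r6c4 = 4.
In row 6, 2 can only go at r6c6, so r6c6 = 2.
Column 6 now contains 2, so r5c6 = 1.
The only place for 5 in row 5 is r5c4.
Column 4 already has 5; hence r3c4 = 2.
The 3 cells of cage b must have sum 7; hence r1c3 = 3.
Column 4 already has 2, which forces r1c4 = 1.
The 3 cells of cage b must have sum 7, which forces r2c4 = 3.
3 is placed in column 3, leaving r5c3 = 4.
Row 5 now contains 4; hence r5c5 = 6.
4 is placed in column 3, which forces r3c3 = 5.
5 is placed in column 3, so r4c3 = 1.
Row 5 now contains 4, leaving r5c1 = 2.
The 3 cells of cage d must have sum 9, so r5c2 = 3.
Cage j needs sum 20, so r6c5 = 3.
Column 1 now contains 2, leaving r1c1 = 4.
Cage h's pair has sum 6; hence r1c2 = 2.
Row 1 now contains 4, leaving r1c5 = 5.
5 is placed in row 1; hence r1c6 = 6.
Column 5 now contains 5, which forces r2c5 = 4.
Column 6 now contains 6, leaving r2c6 = 5.
Column 1 already has 4, which forces r3c1 = 6.
6 is placed in row 3, leaving r3c2 = 4.
Row 4 now contains 1, so r4c2 = 5.
Column 2 now contains 5; hence r6c2 = 1.
Column 1 now contains 6, so r2c1 = 1.
Column 2 already has 1, so r2c2 = 6.
1 is placed in row 6, leaving r6c1 = 5.

4 2 3 1 5 6 / 1 6 2 3 4 5 / 6 4 5 2 1 3 / 3 5 1 6 2 4 / 2 3 4 5 6 1 / 5 1 6 4 3 2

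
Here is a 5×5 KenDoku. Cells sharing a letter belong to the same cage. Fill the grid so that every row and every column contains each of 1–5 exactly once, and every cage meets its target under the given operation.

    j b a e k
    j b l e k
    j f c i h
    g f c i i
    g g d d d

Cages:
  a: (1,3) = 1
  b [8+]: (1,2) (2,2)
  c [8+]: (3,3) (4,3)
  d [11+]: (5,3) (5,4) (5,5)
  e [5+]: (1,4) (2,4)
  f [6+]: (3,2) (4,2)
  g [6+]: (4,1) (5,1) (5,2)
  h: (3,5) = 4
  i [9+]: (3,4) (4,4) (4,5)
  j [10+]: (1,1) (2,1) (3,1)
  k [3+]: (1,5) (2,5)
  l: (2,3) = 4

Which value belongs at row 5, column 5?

A is a freebie; hence (1,3) = 1.
Row 1 now contains 1, which forces (1,5) = 2.
Cage l is a single given cell, so (2,3) = 4.
Column 5 now contains 2, which forces (2,5) = 1.
H is a freebie, leaving (3,5) = 4.
4 is placed in column 5, leaving (5,5) = 5.
Cage e's pair has sum 5, which forces (1,4) = 3.
The two cells of cage e must have sum 5, so (2,4) = 2.
Column 5 now contains 5, so (4,5) = 3.
Row 5 now contains 5; hence (5,3) = 2.
The 3 cells of cage d must have sum 11, which forces (5,4) = 4.
Row 1 now contains 3, so (1,2) = 5.
The two cells of cage b must have sum 8; hence (2,2) = 3.
Cage c needs two cells with sum 8, leaving (3,3) = 3.
The 3 cells of cage g must have sum 6; hence (4,1) = 2.
Row 4 now contains 3, leaving (4,3) = 5.
Row 4 now contains 5; hence (4,4) = 1.
Column 2 already has 3; hence (5,2) = 1.
5 is placed in row 1; hence (1,1) = 4.
Row 2 already has 3; hence (2,1) = 5.
Column 1 already has 2; hence (3,1) = 1.
Column 2 already has 1; hence (3,2) = 2.
Column 4 already has 1; hence (3,4) = 5.
Row 4 already has 1, so (4,2) = 4.
Row 5 already has 1, leaving (5,1) = 3.
The full grid is 4 5 1 3 2 / 5 3 4 2 1 / 1 2 3 5 4 / 2 4 5 1 3 / 3 1 2 4 5.

5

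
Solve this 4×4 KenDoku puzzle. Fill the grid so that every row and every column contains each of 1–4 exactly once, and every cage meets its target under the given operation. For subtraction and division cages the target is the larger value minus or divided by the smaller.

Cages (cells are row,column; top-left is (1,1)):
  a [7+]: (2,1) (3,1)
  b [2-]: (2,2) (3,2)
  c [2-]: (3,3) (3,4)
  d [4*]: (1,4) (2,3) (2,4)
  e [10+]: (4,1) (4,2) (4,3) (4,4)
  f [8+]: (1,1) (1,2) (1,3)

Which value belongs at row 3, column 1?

The only place for 2 in row 1 is (1,4).
Cage d needs product 4; hence (2,3) = 2.
The 3 cells of cage d must have product 4, so (2,4) = 1.
Cage c's pair has difference 2; hence (3,3) = 1.
Cage c needs two cells with difference 2; hence (3,4) = 3.
Column 4 now contains 3, leaving (4,4) = 4.
The two cells of cage a must have sum 7, which forces (2,1) = 3.
Cage b needs two cells with difference 2, so (2,2) = 4.
Row 3 now contains 3; hence (3,1) = 4.
Row 3 now contains 1, so (3,2) = 2.
2 is placed in column 2; hence (4,2) = 1.
Row 4 already has 4; hence (4,3) = 3.
4 is placed in column 1, so (1,1) = 1.
Column 2 already has 1; hence (1,2) = 3.
Column 3 now contains 3, leaving (1,3) = 4.
Row 4 already has 1, leaving (4,1) = 2.
Completed grid: 1 3 4 2 / 3 4 2 1 / 4 2 1 3 / 2 1 3 4.

4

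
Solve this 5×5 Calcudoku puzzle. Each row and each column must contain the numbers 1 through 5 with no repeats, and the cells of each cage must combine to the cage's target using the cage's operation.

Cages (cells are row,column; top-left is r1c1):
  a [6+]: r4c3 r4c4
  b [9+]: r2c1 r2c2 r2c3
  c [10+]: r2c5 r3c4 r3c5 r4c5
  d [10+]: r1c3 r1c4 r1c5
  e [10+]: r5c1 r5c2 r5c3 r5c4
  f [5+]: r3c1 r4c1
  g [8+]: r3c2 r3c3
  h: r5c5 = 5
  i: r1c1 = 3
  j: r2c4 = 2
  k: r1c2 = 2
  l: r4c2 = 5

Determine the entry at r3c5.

Cage i is a single given cell, leaving r1c1 = 3.
K is a freebie; hence r1c2 = 2.
Cage j is a single given cell, so r2c4 = 2.
Cage l is given; hence r4c2 = 5.
H is a freebie, so r5c5 = 5.
Column 2 now contains 5, so r3c2 = 3.
The two cells of cage g must have sum 8, leaving r3c3 = 5.
Cage a's pair has sum 6, leaving r4c3 = 2.
Cage a's pair has sum 6, so r4c4 = 4.
Cage d has sum 10, which forces r1c4 = 5.
The 3 cells of cage b must have sum 9, leaving r2c1 = 5.
3 is placed in column 2, leaving r2c2 = 1.
The 3 cells of cage b must have sum 9, which forces r2c3 = 3.
Cage c needs sum 10; hence r2c5 = 4.
The two cells of cage f must have sum 5; hence r3c1 = 4.
Column 4 already has 4, so r3c4 = 1.
Cage c needs sum 10, so r3c5 = 2.
4 is placed in row 4, so r4c1 = 1.
Cage c has sum 10; hence r4c5 = 3.
Cage e has sum 10, leaving r5c1 = 2.
Column 2 now contains 1, so r5c2 = 4.
4 is placed in row 5, so r5c3 = 1.
Column 4 now contains 1, leaving r5c4 = 3.
Column 3 already has 1, leaving r1c3 = 4.
Column 5 now contains 4, which forces r1c5 = 1.
Filled in: 3 2 4 5 1 / 5 1 3 2 4 / 4 3 5 1 2 / 1 5 2 4 3 / 2 4 1 3 5.

2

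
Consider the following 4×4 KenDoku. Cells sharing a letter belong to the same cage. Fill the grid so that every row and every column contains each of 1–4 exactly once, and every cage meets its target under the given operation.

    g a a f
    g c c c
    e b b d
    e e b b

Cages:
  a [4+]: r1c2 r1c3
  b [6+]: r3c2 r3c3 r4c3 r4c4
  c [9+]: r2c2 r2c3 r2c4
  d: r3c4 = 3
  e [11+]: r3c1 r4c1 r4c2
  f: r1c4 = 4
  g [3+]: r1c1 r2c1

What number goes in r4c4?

Cage f is given, so r1c4 = 4.
The 3 cells of cage e must have sum 11, so r3c1 = 4.
D is a freebie, so r3c4 = 3.
The 3 cells of cage e must have sum 11, leaving r4c1 = 3.
Cage e has sum 11, so r4c2 = 4.
The 3 cells of cage c must have sum 9; hence r2c2 = 3.
Cage c needs sum 9, so r2c3 = 4.
Column 4 now contains 3, which forces r2c4 = 2.
Column 4 now contains 2, leaving r4c4 = 1.
Cage g's pair has sum 3, leaving r1c1 = 2.
Column 2 already has 3, which forces r1c2 = 1.
Cage a's pair has sum 4, so r1c3 = 3.
Row 2 now contains 2, which forces r2c1 = 1.
Cage b needs sum 6, leaving r3c2 = 2.
The 4 cells of cage b must have sum 6, leaving r3c3 = 1.
Row 4 already has 1, so r4c3 = 2.
The full grid is 2 1 3 4 / 1 3 4 2 / 4 2 1 3 / 3 4 2 1.

1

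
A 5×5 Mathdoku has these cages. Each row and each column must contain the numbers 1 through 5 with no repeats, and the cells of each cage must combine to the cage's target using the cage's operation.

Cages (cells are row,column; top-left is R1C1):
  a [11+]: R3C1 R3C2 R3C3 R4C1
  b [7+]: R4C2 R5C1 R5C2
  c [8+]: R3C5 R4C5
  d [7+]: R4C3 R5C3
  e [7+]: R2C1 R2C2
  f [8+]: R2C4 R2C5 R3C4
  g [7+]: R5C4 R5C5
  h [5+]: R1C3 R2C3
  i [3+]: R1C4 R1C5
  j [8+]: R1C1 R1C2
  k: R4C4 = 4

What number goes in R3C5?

Cage k is given; hence R4C4 = 4.
In row 1, 4 can only go at R1C3, so R1C3 = 4.
The two cells of cage h must have sum 5, so R2C3 = 1.
Column 3 needs a 3, and only R3C3 is open for it.
Row 3 now contains 3, so R3C4 = 1.
Row 3 now contains 3, which forces R3C5 = 5.
Cage c's pair has sum 8; hence R4C5 = 3.
1 is placed in column 4, which forces R1C4 = 2.
Cage i needs two cells with sum 3; hence R1C5 = 1.
Cage a needs sum 11, leaving R3C1 = 4.
Cage a has sum 11, so R3C2 = 2.
Cage a needs sum 11, leaving R4C1 = 2.
Column 2 now contains 2, leaving R4C2 = 1.
2 is placed in row 4, leaving R4C3 = 5.
Column 1 now contains 2, which forces R5C1 = 1.
5 is placed in column 3, which forces R5C3 = 2.
2 is placed in row 5, leaving R5C5 = 4.
Cage e needs two cells with sum 7, so R2C1 = 3.
Cage e needs two cells with sum 7, leaving R2C2 = 4.
Cage f has sum 8, which forces R2C4 = 5.
Column 5 now contains 4, so R2C5 = 2.
Cage b needs sum 7, leaving R5C2 = 5.
Cage g's pair has sum 7, which forces R5C4 = 3.
Column 1 already has 3, so R1C1 = 5.
Column 2 already has 5, leaving R1C2 = 3.
Filled in: 5 3 4 2 1 / 3 4 1 5 2 / 4 2 3 1 5 / 2 1 5 4 3 / 1 5 2 3 4.

5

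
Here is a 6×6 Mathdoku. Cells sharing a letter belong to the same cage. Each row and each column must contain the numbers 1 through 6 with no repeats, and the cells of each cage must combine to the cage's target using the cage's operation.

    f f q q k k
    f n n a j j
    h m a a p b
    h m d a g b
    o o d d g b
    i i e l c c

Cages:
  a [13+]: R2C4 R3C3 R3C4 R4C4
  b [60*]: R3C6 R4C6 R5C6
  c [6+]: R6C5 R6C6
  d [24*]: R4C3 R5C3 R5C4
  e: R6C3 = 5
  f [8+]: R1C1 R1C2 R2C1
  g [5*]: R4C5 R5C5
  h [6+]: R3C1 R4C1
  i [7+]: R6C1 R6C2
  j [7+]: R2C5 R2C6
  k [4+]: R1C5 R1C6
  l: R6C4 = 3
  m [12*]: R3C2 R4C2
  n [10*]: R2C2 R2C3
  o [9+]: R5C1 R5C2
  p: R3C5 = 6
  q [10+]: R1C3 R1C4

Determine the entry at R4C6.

6

Cage p is a single given cell, which forces R3C5 = 6.
E is a freebie, leaving R6C3 = 5.
Cage l is a single given cell, so R6C4 = 3.
Cage n needs two cells with product 10; hence R2C2 = 5.
5 is placed in column 3, so R2C3 = 2.
In row 1, 5 can only go at R1C1, so R1C1 = 5.
Cage f has sum 8, leaving R1C2 = 2.
Cage f has sum 8, leaving R2C1 = 1.
Column 1 now contains 1, which forces R6C1 = 6.
6 is placed in row 6, which forces R6C2 = 1.
Column 1 already has 6; hence R5C1 = 3.
Cage o needs two cells with sum 9, so R5C2 = 6.
The only place for 6 in row 2 is R2C4.
The two cells of cage q must have sum 10; hence R1C3 = 6.
6 is placed in column 4; hence R1C4 = 4.
Column 3 now contains 6; hence R4C3 = 3.
Cage m needs two cells with product 12; hence R3C2 = 3.
Row 4 now contains 3, leaving R4C2 = 4.
Cage d needs product 24, which forces R5C3 = 4.
The 3 cells of cage d must have product 24, which forces R5C4 = 2.
Row 5 now contains 2; hence R5C6 = 5.
Cage h needs two cells with sum 6, leaving R3C1 = 4.
Column 3 already has 4; hence R3C3 = 1.
Cage a has sum 13, which forces R3C4 = 5.
Column 6 now contains 5; hence R3C6 = 2.
Row 4 now contains 4, which forces R4C1 = 2.
2 is placed in column 4, which forces R4C4 = 1.
Cage g's pair has product 5; hence R4C5 = 5.
Column 6 now contains 5; hence R4C6 = 6.
Row 5 now contains 5; hence R5C5 = 1.
Column 6 already has 2, so R6C6 = 4.
1 is placed in column 5, leaving R1C5 = 3.
Cage k's pair has sum 4, leaving R1C6 = 1.
Cage j needs two cells with sum 7; hence R2C5 = 4.
Column 6 already has 4, so R2C6 = 3.
Row 6 already has 4, so R6C5 = 2.
The full grid is 5 2 6 4 3 1 / 1 5 2 6 4 3 / 4 3 1 5 6 2 / 2 4 3 1 5 6 / 3 6 4 2 1 5 / 6 1 5 3 2 4.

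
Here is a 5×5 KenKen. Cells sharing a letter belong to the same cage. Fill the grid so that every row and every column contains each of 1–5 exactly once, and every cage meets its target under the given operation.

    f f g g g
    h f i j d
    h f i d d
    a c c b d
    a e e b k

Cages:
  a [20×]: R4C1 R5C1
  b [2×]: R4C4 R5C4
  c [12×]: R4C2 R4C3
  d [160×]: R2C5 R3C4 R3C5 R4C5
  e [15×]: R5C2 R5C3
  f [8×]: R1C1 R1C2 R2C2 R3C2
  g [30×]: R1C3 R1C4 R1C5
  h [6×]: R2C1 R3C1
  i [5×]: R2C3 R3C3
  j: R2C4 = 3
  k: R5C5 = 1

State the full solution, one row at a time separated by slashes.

Cage f needs product 8; hence R1C1 = 1.
Cage j is given, so R2C4 = 3.
The 4 cells of cage d must have product 160; hence R3C4 = 4.
Cage k is a single given cell, which forces R5C5 = 1.
Row 2 now contains 3, leaving R2C1 = 2.
Cage h's pair has product 6, which forces R3C1 = 3.
Cage b's pair has product 2; hence R4C4 = 1.
1 is placed in row 5; hence R5C4 = 2.
Column 4 now contains 2, so R1C4 = 5.
Row 1 needs a 4, and only R1C2 is open for it.
Column 2 now contains 4, so R2C2 = 1.
1 is placed in row 2; hence R2C3 = 5.
Row 2 already has 5, leaving R2C5 = 4.
Cage f has product 8, which forces R3C2 = 2.
Column 3 now contains 5, leaving R3C3 = 1.
2 is placed in row 3; hence R3C5 = 5.
Column 2 now contains 4, leaving R4C2 = 3.
Cage c's pair has product 12, so R4C3 = 4.
Column 5 now contains 5, leaving R4C5 = 2.
Column 2 already has 3, so R5C2 = 5.
Column 3 now contains 5, which forces R5C3 = 3.
Column 3 already has 3, leaving R1C3 = 2.
Column 5 already has 2, so R1C5 = 3.
4 is placed in row 4, leaving R4C1 = 5.
Row 5 now contains 5, so R5C1 = 4.

1 4 2 5 3 / 2 1 5 3 4 / 3 2 1 4 5 / 5 3 4 1 2 / 4 5 3 2 1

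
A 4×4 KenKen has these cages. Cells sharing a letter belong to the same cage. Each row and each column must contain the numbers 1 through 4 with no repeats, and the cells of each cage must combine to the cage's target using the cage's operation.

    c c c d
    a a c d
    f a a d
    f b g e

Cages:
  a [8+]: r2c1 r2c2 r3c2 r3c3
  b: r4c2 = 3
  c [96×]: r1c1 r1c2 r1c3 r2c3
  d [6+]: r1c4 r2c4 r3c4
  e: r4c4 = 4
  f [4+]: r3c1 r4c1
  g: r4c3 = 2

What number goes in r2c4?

Cage c has product 96, leaving r2c3 = 4.
Cage b is a single given cell; hence r4c2 = 3.
Cage g is a single given cell, leaving r4c3 = 2.
Cage e is given, so r4c4 = 4.
Column 3 now contains 2, leaving r1c3 = 3.
Cage f's pair has sum 4, which forces r3c1 = 3.
3 is placed in column 3, which forces r3c3 = 1.
Row 3 already has 1, so r3c4 = 2.
3 is placed in row 4, so r4c1 = 1.
2 is placed in column 4; hence r1c4 = 1.
1 is placed in column 1, so r2c1 = 2.
The 4 cells of cage a must have sum 8, leaving r2c2 = 1.
Cage d needs sum 6, so r2c4 = 3.
Row 3 already has 2, which forces r3c2 = 4.
2 is placed in column 1, which forces r1c1 = 4.
Column 2 already has 4, so r1c2 = 2.
The full grid is 4 2 3 1 / 2 1 4 3 / 3 4 1 2 / 1 3 2 4.

3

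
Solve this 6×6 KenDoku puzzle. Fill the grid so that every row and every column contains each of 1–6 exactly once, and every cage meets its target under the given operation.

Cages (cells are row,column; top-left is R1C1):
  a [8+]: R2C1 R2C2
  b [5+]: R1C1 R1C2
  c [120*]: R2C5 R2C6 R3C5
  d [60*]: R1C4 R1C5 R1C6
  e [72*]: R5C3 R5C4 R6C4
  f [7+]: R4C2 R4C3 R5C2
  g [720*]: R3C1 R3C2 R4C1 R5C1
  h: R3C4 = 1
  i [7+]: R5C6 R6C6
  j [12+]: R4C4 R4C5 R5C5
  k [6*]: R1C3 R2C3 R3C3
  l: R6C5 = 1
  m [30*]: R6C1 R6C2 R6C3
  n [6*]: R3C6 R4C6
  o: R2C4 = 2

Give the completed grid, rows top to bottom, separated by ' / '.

Cage o is a single given cell; hence R2C4 = 2.
Cage g needs product 720, leaving R3C2 = 6.
Cage h is a single given cell, so R3C4 = 1.
Cage l is given, which forces R6C5 = 1.
In row 2, 1 can only go at R2C3, so R2C3 = 1.
In row 4, 1 can only go at R4C2, so R4C2 = 1.
Row 1 needs a 1, and only R1C1 is open for it.
Cage b needs two cells with sum 5, so R1C2 = 4.
Row 1 needs a 3, and only R1C3 is open for it.
Column 3 already has 3; hence R3C3 = 2.
Row 3 already has 2, so R3C6 = 3.
Column 3 already has 3, so R4C3 = 4.
Column 6 already has 3, leaving R4C6 = 2.
The 3 cells of cage f must have sum 7, which forces R5C2 = 2.
Column 3 now contains 4, which forces R5C3 = 6.
2 is placed in column 3, leaving R6C3 = 5.
The 3 cells of cage d must have product 60, leaving R1C5 = 2.
Cage g has product 720, so R4C1 = 6.
Cage i needs two cells with sum 7; hence R5C6 = 1.
The 3 cells of cage m must have product 30, leaving R6C1 = 2.
Row 6 now contains 5; hence R6C2 = 3.
Row 6 now contains 3; hence R6C4 = 4.
Cage i needs two cells with sum 7, so R6C6 = 6.
Cage d has product 60; hence R1C4 = 6.
Column 6 already has 6, leaving R1C6 = 5.
The two cells of cage a must have sum 8, which forces R2C1 = 3.
Column 2 now contains 3, leaving R2C2 = 5.
Cage c has product 120, so R2C5 = 6.
Column 6 already has 5, which forces R2C6 = 4.
Column 4 now contains 4, leaving R5C4 = 3.
The 3 cells of cage j must have sum 12, which forces R5C5 = 4.
Cage g has product 720, which forces R3C1 = 4.
Column 5 already has 4; hence R3C5 = 5.
Column 4 already has 3, so R4C4 = 5.
The 3 cells of cage j must have sum 12; hence R4C5 = 3.
4 is placed in row 5; hence R5C1 = 5.

1 4 3 6 2 5 / 3 5 1 2 6 4 / 4 6 2 1 5 3 / 6 1 4 5 3 2 / 5 2 6 3 4 1 / 2 3 5 4 1 6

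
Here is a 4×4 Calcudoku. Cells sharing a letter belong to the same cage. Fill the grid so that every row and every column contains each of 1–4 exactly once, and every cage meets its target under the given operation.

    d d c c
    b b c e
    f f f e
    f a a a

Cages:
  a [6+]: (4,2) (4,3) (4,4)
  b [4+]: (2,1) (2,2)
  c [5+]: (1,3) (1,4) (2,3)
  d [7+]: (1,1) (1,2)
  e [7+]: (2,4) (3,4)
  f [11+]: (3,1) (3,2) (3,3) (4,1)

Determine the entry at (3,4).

Row 1 needs a 2, and only (1,4) is open for it.
Cage c needs sum 5; hence (1,3) = 1.
Cage c has sum 5, so (2,3) = 2.
Column 3 now contains 2; hence (4,3) = 3.
3 is placed in row 4, which forces (4,4) = 1.
3 is placed in column 3, which forces (3,3) = 4.
Row 3 already has 4, so (3,4) = 3.
1 is placed in row 4, leaving (4,2) = 2.
3 is placed in column 4, leaving (2,4) = 4.
Cage f needs sum 11; hence (3,1) = 2.
Column 2 already has 2, leaving (3,2) = 1.
Row 4 now contains 2, which forces (4,1) = 4.
Column 1 now contains 4, so (1,1) = 3.
Cage d needs two cells with sum 7, which forces (1,2) = 4.
The two cells of cage b must have sum 4; hence (2,1) = 1.
1 is placed in column 2, so (2,2) = 3.
Filled in: 3 4 1 2 / 1 3 2 4 / 2 1 4 3 / 4 2 3 1.

3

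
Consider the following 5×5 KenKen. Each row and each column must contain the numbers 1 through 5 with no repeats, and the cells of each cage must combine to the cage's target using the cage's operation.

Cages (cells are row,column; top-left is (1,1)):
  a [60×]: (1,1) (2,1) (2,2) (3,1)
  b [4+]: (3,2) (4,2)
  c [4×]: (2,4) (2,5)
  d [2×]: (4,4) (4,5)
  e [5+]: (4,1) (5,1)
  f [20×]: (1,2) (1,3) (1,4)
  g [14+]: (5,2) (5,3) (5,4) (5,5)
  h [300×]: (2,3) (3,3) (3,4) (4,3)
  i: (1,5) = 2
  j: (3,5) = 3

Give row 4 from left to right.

Cage i is a single given cell, leaving (1,5) = 2.
Cage h needs product 300, leaving (3,4) = 5.
Cage j is given; hence (3,5) = 3.
Column 5 already has 2, which forces (4,5) = 1.
Cage c needs two cells with product 4, so (2,4) = 1.
Column 5 already has 1; hence (2,5) = 4.
Row 3 already has 3, leaving (3,2) = 1.
Row 3 already has 3, leaving (3,3) = 4.
Row 4 already has 1, leaving (4,2) = 3.
Row 4 already has 3, which forces (4,3) = 5.
Row 4 already has 1, leaving (4,4) = 2.
Column 5 now contains 4, so (5,5) = 5.
Cage f needs product 20; hence (1,2) = 5.
5 is placed in column 3, leaving (1,3) = 1.
Column 4 now contains 1, so (1,4) = 4.
Cage a has product 60, which forces (2,2) = 2.
5 is placed in column 3; hence (2,3) = 3.
Row 3 already has 4; hence (3,1) = 2.
Row 4 now contains 2, leaving (4,1) = 4.
Cage e needs two cells with sum 5, so (5,1) = 1.
Column 2 now contains 2, leaving (5,2) = 4.
Column 3 already has 3, which forces (5,3) = 2.
Column 4 now contains 4, so (5,4) = 3.
Row 1 already has 5; hence (1,1) = 3.
3 is placed in row 2, leaving (2,1) = 5.
The full grid is 3 5 1 4 2 / 5 2 3 1 4 / 2 1 4 5 3 / 4 3 5 2 1 / 1 4 2 3 5.

4 3 5 2 1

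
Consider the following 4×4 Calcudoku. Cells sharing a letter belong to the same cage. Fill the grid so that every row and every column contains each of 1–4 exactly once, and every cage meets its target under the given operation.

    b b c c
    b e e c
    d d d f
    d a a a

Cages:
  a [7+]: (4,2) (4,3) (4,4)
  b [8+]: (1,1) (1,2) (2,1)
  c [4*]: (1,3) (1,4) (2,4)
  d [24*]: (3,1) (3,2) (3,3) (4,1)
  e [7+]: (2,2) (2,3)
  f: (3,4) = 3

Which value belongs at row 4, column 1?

F is a freebie, leaving (3,4) = 3.
Cage d needs product 24, so (4,1) = 3.
The only place for 3 in row 1 is (1,2).
Column 2 already has 3; hence (2,2) = 4.
Cage e's pair has sum 7, leaving (2,3) = 3.
Cage b has sum 8, leaving (1,1) = 4.
4 is placed in row 1, leaving (1,4) = 1.
Row 2 already has 4, leaving (2,1) = 1.
1 is placed in column 4, so (2,4) = 2.
Column 1 already has 1, which forces (3,1) = 2.
2 is placed in row 3, so (3,2) = 1.
Row 3 already has 1, so (3,3) = 4.
Column 2 now contains 1, leaving (4,2) = 2.
Row 4 now contains 2, leaving (4,3) = 1.
Column 4 now contains 2, which forces (4,4) = 4.
Row 1 now contains 1; hence (1,3) = 2.
Completed grid: 4 3 2 1 / 1 4 3 2 / 2 1 4 3 / 3 2 1 4.

3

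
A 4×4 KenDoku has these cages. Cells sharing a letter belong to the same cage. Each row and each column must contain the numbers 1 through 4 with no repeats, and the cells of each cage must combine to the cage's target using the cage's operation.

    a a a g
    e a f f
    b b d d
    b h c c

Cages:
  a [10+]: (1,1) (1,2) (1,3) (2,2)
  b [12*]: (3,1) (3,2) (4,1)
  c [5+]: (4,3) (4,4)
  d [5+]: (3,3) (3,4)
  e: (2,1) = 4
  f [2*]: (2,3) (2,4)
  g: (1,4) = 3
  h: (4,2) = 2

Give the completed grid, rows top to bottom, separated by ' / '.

2 1 4 3 / 4 3 2 1 / 1 4 3 2 / 3 2 1 4

G is a freebie; hence (1,4) = 3.
Cage e is a single given cell; hence (2,1) = 4.
Cage h is given, so (4,2) = 2.
The 4 cells of cage a must have sum 10; hence (2,2) = 3.
Cage b has product 12, leaving (3,2) = 4.
Cage a has sum 10, so (1,1) = 2.
4 is placed in column 2, leaving (1,2) = 1.
Cage a needs sum 10, so (1,3) = 4.
The two cells of cage d must have sum 5; hence (3,3) = 3.
The two cells of cage d must have sum 5; hence (3,4) = 2.
Column 3 already has 4, leaving (4,3) = 1.
1 is placed in row 4, so (4,4) = 4.
Column 3 now contains 1; hence (2,3) = 2.
Column 4 already has 2, so (2,4) = 1.
Row 3 already has 3; hence (3,1) = 1.
1 is placed in row 4, leaving (4,1) = 3.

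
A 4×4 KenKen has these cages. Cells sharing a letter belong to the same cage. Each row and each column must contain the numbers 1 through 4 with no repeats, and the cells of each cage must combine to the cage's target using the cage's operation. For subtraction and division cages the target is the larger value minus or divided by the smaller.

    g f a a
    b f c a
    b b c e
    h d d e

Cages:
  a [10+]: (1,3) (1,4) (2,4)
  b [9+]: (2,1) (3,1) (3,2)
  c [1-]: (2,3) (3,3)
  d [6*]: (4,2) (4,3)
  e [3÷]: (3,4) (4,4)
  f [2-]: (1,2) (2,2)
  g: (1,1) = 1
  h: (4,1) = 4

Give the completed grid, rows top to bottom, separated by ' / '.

G is a freebie, so (1,1) = 1.
Cage h is given, which forces (4,1) = 4.
The 3 cells of cage b must have sum 9, so (3,2) = 4.
The two cells of cage f must have difference 2, so (1,2) = 3.
Row 1 now contains 3, leaving (1,3) = 4.
Row 1 already has 4, leaving (1,4) = 2.
Cage f's pair has difference 2, which forces (2,2) = 1.
3 is placed in column 2, which forces (4,2) = 2.
Row 4 already has 2, which forces (4,3) = 3.
Row 4 already has 3; hence (4,4) = 1.
Column 3 already has 3, so (2,3) = 2.
Cage a needs sum 10, so (2,4) = 4.
Cage c's pair has difference 1; hence (3,3) = 1.
Column 4 now contains 1, leaving (3,4) = 3.
Row 2 already has 2, so (2,1) = 3.
Row 3 now contains 3, leaving (3,1) = 2.

1 3 4 2 / 3 1 2 4 / 2 4 1 3 / 4 2 3 1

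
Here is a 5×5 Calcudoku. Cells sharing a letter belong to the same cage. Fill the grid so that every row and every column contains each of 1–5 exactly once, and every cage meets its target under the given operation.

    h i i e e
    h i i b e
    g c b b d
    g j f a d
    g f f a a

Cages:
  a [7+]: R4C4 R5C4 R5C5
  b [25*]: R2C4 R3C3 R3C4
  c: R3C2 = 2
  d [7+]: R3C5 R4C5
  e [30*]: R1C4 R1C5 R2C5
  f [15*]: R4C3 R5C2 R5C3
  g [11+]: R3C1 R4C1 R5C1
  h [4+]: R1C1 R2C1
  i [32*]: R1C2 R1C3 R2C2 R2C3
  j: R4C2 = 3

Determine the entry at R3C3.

5

Cage b has product 25; hence R2C4 = 5.
Cage c is given, which forces R3C2 = 2.
Cage b needs product 25; hence R3C3 = 5.
Cage b needs product 25, leaving R3C4 = 1.
Cage j is a single given cell; hence R4C2 = 3.
Row 4 already has 3; hence R4C3 = 1.
Column 3 now contains 1, which forces R5C3 = 3.
Cage e needs product 30, which forces R1C5 = 5.
5 is placed in row 3, leaving R3C1 = 4.
Cage d's pair has sum 7, which forces R3C5 = 3.
Cage d needs two cells with sum 7, so R4C5 = 4.
Cage f has product 15, leaving R5C2 = 5.
Cage a has sum 7, leaving R5C5 = 1.
The 3 cells of cage e must have product 30; hence R1C4 = 3.
3 is placed in column 5, so R2C5 = 2.
Cage g has sum 11; hence R4C1 = 5.
4 is placed in row 4, which forces R4C4 = 2.
5 is placed in row 5; hence R5C1 = 2.
Cage a needs sum 7, leaving R5C4 = 4.
3 is placed in row 1, so R1C1 = 1.
Cage i needs product 32; hence R1C2 = 4.
The 4 cells of cage i must have product 32, leaving R1C3 = 2.
Cage h needs two cells with sum 4, which forces R2C1 = 3.
Cage i needs product 32; hence R2C2 = 1.
Row 2 already has 2, leaving R2C3 = 4.
The full grid is 1 4 2 3 5 / 3 1 4 5 2 / 4 2 5 1 3 / 5 3 1 2 4 / 2 5 3 4 1.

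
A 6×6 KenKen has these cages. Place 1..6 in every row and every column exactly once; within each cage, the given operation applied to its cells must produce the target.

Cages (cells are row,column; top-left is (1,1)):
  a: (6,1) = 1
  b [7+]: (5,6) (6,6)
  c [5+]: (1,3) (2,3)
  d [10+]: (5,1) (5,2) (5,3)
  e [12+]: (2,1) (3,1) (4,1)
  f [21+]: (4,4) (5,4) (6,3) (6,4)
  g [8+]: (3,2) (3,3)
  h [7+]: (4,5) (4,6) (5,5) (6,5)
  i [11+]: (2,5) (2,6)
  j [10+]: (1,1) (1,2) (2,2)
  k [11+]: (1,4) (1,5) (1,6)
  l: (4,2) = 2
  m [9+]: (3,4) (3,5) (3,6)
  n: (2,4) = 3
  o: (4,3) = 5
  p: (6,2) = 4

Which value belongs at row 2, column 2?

1

Cage n is a single given cell; hence (2,4) = 3.
L is a freebie; hence (4,2) = 2.
O is a freebie, so (4,3) = 5.
Row 4 now contains 2, which forces (4,5) = 3.
Cage h needs sum 7, leaving (4,6) = 1.
Cage a is a single given cell; hence (6,1) = 1.
Cage p is given, which forces (6,2) = 4.
Cage f has sum 21, so (6,3) = 6.
Row 6 already has 4; hence (6,4) = 5.
1 is placed in row 6, so (6,5) = 2.
2 is placed in row 6, so (6,6) = 3.
2 is placed in column 5; hence (5,5) = 1.
The two cells of cage b must have sum 7, which forces (5,6) = 4.
The 3 cells of cage m must have sum 9, which forces (3,4) = 1.
1 is placed in column 5, leaving (3,5) = 6.
Cage m needs sum 9, which forces (3,6) = 2.
Cage f needs sum 21, so (4,4) = 4.
Row 5 already has 4, so (5,4) = 6.
Column 4 already has 4, leaving (1,4) = 2.
The 3 cells of cage k must have sum 11; hence (1,5) = 4.
The 3 cells of cage k must have sum 11, which forces (1,6) = 5.
Cage e needs sum 12, which forces (2,1) = 2.
Column 5 already has 6, leaving (2,5) = 5.
The two cells of cage i must have sum 11, leaving (2,6) = 6.
Cage e has sum 12, which forces (3,1) = 4.
Row 3 now contains 6, so (3,2) = 5.
Row 3 already has 2, leaving (3,3) = 3.
Row 4 already has 4, leaving (4,1) = 6.
Column 2 already has 5; hence (5,2) = 3.
Column 3 now contains 3, which forces (5,3) = 2.
6 is placed in column 1; hence (1,1) = 3.
The 3 cells of cage j must have sum 10, which forces (1,2) = 6.
Column 3 now contains 3, leaving (1,3) = 1.
Row 2 already has 6, leaving (2,2) = 1.
Cage c's pair has sum 5, which forces (2,3) = 4.
Row 5 now contains 3, so (5,1) = 5.
The full grid is 3 6 1 2 4 5 / 2 1 4 3 5 6 / 4 5 3 1 6 2 / 6 2 5 4 3 1 / 5 3 2 6 1 4 / 1 4 6 5 2 3.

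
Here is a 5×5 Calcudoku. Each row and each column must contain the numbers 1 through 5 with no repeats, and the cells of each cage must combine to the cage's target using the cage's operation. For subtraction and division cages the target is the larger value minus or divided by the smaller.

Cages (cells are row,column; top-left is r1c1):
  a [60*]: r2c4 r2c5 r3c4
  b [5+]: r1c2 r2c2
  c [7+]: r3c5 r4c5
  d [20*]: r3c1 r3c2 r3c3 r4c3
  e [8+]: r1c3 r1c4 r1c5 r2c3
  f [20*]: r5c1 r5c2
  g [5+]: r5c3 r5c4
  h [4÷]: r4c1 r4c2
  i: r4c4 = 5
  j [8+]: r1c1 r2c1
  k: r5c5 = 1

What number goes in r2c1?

I is a freebie, which forces r4c4 = 5.
Cage k is a single given cell, which forces r5c5 = 1.
The 3 cells of cage a must have product 60, which forces r2c5 = 5.
Cage j needs two cells with sum 8; hence r1c1 = 5.
Row 2 now contains 5, so r2c1 = 3.
Row 2 now contains 3, leaving r2c4 = 4.
4 is placed in column 4, leaving r3c4 = 3.
Row 3 now contains 3; hence r3c5 = 4.
4 is placed in column 5; hence r4c5 = 3.
Column 1 already has 5; hence r5c1 = 4.
4 is placed in row 5, which forces r5c2 = 5.
3 is placed in column 4, so r5c4 = 2.
Column 4 now contains 2; hence r1c4 = 1.
Column 5 already has 3; hence r1c5 = 2.
Cage d has product 20, so r3c3 = 5.
Column 1 already has 4, leaving r4c1 = 1.
The two cells of cage h must have quotient 4; hence r4c2 = 4.
The 4 cells of cage d must have product 20; hence r4c3 = 2.
2 is placed in row 5, leaving r5c3 = 3.
4 is placed in column 2, leaving r1c2 = 3.
3 is placed in column 3, which forces r1c3 = 4.
Cage b needs two cells with sum 5, so r2c2 = 2.
2 is placed in column 3, which forces r2c3 = 1.
Column 1 already has 1; hence r3c1 = 2.
The 4 cells of cage d must have product 20, so r3c2 = 1.
Completed grid: 5 3 4 1 2 / 3 2 1 4 5 / 2 1 5 3 4 / 1 4 2 5 3 / 4 5 3 2 1.

3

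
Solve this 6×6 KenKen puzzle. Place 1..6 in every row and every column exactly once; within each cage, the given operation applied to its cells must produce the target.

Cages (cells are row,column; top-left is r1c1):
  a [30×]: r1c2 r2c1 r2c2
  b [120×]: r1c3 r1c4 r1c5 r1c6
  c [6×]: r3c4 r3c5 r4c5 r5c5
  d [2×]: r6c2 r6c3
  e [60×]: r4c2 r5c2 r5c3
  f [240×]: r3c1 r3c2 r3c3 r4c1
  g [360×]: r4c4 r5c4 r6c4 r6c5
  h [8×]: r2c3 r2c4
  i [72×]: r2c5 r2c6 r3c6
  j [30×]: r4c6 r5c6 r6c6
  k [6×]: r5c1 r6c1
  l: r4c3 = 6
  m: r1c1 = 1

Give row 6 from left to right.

3 2 1 6 4 5

Cage m is given, leaving r1c1 = 1.
Cage c has product 6, leaving r3c4 = 1.
L is a freebie, leaving r4c3 = 6.
In row 1, 6 can only go at r1c2, so r1c2 = 6.
The 3 cells of cage a must have product 30, so r2c1 = 5.
The 3 cells of cage a must have product 30; hence r2c2 = 1.
Column 2 already has 1, so r6c2 = 2.
Row 6 already has 2, which forces r6c3 = 1.
Cage k's pair has product 6; hence r5c1 = 2.
Row 6 already has 2, leaving r6c1 = 3.
3 is placed in column 1, so r3c1 = 6.
The 4 cells of cage f must have product 240; hence r3c2 = 5.
Cage f needs product 240, leaving r3c3 = 2.
Row 3 now contains 2; hence r3c5 = 3.
Row 3 now contains 3, which forces r3c6 = 4.
Column 1 now contains 2, so r4c1 = 4.
4 is placed in row 4; hence r4c2 = 3.
3 is placed in column 2; hence r5c2 = 4.
Column 5 now contains 3, so r5c5 = 1.
Column 3 already has 2; hence r2c3 = 4.
Cage h needs two cells with product 8, which forces r2c4 = 2.
Cage i needs product 72; hence r2c5 = 6.
Cage i has product 72, which forces r2c6 = 3.
Column 4 already has 2, so r4c4 = 5.
1 is placed in column 5, leaving r4c5 = 2.
Row 4 already has 2, so r4c6 = 1.
The 3 cells of cage e must have product 60, so r5c3 = 5.
5 is placed in row 5; hence r5c6 = 6.
Column 5 already has 6, so r6c5 = 4.
Column 6 already has 6, which forces r6c6 = 5.
Column 3 now contains 5, which forces r1c3 = 3.
Cage b has product 120; hence r1c4 = 4.
Column 5 already has 4, which forces r1c5 = 5.
Column 6 now contains 5, leaving r1c6 = 2.
Row 5 already has 6, which forces r5c4 = 3.
Row 6 now contains 4, leaving r6c4 = 6.
The full grid is 1 6 3 4 5 2 / 5 1 4 2 6 3 / 6 5 2 1 3 4 / 4 3 6 5 2 1 / 2 4 5 3 1 6 / 3 2 1 6 4 5.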